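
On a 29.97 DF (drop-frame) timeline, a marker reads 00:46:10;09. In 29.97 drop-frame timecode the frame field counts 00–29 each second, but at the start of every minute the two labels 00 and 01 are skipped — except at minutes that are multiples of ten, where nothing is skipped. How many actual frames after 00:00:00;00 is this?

83025

As if non-drop at 30 labels/s: (0 × 3600 + 46 × 60 + 10) × 30 + 9 = 83109.
Minute boundaries passed: 46; those not divisible by 10: 46 − 4 = 42; dropped labels = 2 × 42 = 84.
Actual frame index = 83109 − 84 = 83025.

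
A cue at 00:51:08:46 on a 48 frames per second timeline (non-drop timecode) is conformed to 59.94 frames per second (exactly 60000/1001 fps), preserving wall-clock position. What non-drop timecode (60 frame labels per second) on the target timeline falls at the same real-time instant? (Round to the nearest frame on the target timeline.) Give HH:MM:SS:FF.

00:51:05:54

Source frame index: (0×3600 + 51×60 + 8) × 48 + 46 = 147310.
Real time: 147310 / (48) = 73655/24 s.
Target frame: (73655/24) × (60000/1001) = 184137500/1001 ≈ 183953.546 → 183954.
At 60 labels/s: frame 183954 → 00:51:05:54.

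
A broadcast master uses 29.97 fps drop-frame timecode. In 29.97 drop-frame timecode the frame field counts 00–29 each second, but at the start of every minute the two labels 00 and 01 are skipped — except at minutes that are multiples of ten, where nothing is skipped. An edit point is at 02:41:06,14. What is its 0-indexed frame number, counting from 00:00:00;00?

As if non-drop at 30 labels/s: (2 × 3600 + 41 × 60 + 6) × 30 + 14 = 289994.
Minute boundaries passed: 161; those not divisible by 10: 161 − 16 = 145; dropped labels = 2 × 145 = 290.
Actual frame index = 289994 − 290 = 289704.

289704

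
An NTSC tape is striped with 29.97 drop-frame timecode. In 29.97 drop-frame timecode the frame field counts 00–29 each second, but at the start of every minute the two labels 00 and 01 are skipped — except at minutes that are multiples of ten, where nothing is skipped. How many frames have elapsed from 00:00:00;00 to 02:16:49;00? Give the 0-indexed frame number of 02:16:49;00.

246024

Complete 10-minute blocks: 13, each 17982 frames → 233766.
Remaining 6 whole minutes in the current block: 1800 + 5 × 1798 = 10790 frames.
Within the current minute: 49 × 30 + 0 − 2 = 1468 (labels ;00/;01 skipped at this minute). Total = 233766 + 10790 + 1468 = 246024.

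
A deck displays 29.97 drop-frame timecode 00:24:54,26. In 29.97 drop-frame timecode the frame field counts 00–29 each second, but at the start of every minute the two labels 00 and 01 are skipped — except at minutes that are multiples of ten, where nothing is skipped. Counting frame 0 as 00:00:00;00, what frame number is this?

As if non-drop at 30 labels/s: (0 × 3600 + 24 × 60 + 54) × 30 + 26 = 44846.
Minute boundaries passed: 24; those not divisible by 10: 24 − 2 = 22; dropped labels = 2 × 22 = 44.
Actual frame index = 44846 − 44 = 44802.

44802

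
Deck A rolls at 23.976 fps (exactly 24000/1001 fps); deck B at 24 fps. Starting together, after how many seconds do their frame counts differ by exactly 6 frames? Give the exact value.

The gap grows by |24 − 24000/1001| = 24/1001 frames per second.
Time for a 6-frame gap: 6 ÷ (24/1001) = 250.25 s.

250.25 seconds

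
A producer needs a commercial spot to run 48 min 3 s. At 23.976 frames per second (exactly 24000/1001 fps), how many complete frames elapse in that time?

69122 frames

48 min 3 s = 2883 s.
Frames = 2883 × 24000/1001 = 69192000/1001 ≈ 69122.8771.
Complete frames: 69122.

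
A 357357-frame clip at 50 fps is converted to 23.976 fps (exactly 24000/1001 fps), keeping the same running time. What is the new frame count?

171360 frames

Target frames = source frames × (target rate / source rate) = 357357 × (24000/1001)/(50) = 357357 × 480/1001 = 171360.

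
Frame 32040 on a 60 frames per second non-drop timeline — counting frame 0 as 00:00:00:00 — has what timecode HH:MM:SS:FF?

32040 ÷ 60 = 534 full seconds, remainder 0 frames.
534 s = 0 h 8 min 54 s.
Timecode: 00:08:54:00.

00:08:54:00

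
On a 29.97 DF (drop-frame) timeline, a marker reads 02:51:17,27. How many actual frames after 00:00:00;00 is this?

As if non-drop at 30 labels/s: (2 × 3600 + 51 × 60 + 17) × 30 + 27 = 308337.
Minute boundaries passed: 171; those not divisible by 10: 171 − 17 = 154; dropped labels = 2 × 154 = 308.
Actual frame index = 308337 − 308 = 308029.

308029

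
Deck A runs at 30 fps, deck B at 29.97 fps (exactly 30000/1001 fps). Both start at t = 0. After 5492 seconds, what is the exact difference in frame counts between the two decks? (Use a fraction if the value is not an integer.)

164760/1001 frames

A emits 30 × 5492 = 164760 frames; B emits 30000/1001 × 5492 = 164760000/1001.
Difference = 164760/1001 frames (≈ 164.5954); B is behind A.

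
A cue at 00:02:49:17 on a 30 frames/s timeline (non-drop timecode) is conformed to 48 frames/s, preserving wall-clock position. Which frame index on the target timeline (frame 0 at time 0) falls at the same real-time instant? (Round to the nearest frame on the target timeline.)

frame 8139

Source frame index: (0×3600 + 2×60 + 49) × 30 + 17 = 5087.
Real time: 5087 / (30) = 5087/30 s.
Target frame: (5087/30) × (48) = 40696/5 ≈ 8139.200 → 8139.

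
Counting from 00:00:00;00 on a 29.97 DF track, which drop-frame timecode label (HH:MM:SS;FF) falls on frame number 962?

Each 10-minute DF block holds 10 × 60 × 30 − 9 × 2 = 17982 frames. 962 ÷ 17982 → 0 full blocks, remainder 962.
Within the partial block the first minute is 1800 frames and each further minute 1798, so 0 further minute boundaries passed. Total skipped labels = 18 × 0 + 2 × 0 = 0.
Non-drop label index = 962 + 0 = 962; at 30 labels/s that is 00:00:32:02, i.e. DF 00:00:32;02.

00:00:32;02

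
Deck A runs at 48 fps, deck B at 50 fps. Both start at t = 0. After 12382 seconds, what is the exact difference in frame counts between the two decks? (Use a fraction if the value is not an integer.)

A emits 48 × 12382 = 594336 frames; B emits 50 × 12382 = 619100.
Difference = 24764 frames; B is ahead of A.

24764 frames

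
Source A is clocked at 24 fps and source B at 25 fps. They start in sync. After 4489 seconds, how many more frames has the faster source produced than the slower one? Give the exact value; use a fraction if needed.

4489 frames

A emits 24 × 4489 = 107736 frames; B emits 25 × 4489 = 112225.
Difference = 4489 frames; B is ahead of A.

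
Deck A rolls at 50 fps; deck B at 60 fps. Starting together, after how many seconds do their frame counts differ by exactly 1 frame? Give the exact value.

The gap grows by |60 − 50| = 10 frames per second.
Time for a 1-frame gap: 1 ÷ (10) = 0.1 s.

0.1 seconds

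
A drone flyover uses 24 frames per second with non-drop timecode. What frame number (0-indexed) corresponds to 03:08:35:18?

271578

Total seconds to the label: (3 × 3600 + 8 × 60 + 35) = 11315.
Frame index = 11315 × 24 + 18 = 271578.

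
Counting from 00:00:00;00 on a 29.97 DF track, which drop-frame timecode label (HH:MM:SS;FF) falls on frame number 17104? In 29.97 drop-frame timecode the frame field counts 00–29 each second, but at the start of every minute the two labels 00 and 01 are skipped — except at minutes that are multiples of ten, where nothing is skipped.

Ten DF minutes hold 17982 frames, so frame 17104 lies in block 0 (frames 0–17981) with 17104 frames into that block.
The block's first minute is 1800 frames and the rest 1798 each; 17104 frames reaches minute 9, so 0 × 18 + 9 × 2 = 18 labels have been skipped so far.
Adding those back, label number 17104 + 18 = 17122 at 30 labels/s is 570 s + 22 f = 0 h 9 min 30 s frame 22, i.e. 00:09:30;22.

00:09:30;22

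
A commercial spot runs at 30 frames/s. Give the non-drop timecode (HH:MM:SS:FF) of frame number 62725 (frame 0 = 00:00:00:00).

00:34:50:25

62725 ÷ 30 = 2090 full seconds, remainder 25 frames.
2090 s = 0 h 34 min 50 s.
Timecode: 00:34:50:25.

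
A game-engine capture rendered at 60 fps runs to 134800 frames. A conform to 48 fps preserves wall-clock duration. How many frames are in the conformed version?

Target frames = source frames × (target rate / source rate) = 134800 × (48)/(60) = 134800 × 4/5 = 107840.

107840 frames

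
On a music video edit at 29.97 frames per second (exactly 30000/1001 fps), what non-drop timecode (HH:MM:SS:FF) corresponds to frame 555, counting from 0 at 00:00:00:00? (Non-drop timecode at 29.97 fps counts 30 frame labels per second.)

00:00:18:15

555 ÷ 30 = 18 full seconds, remainder 15 frames.
18 s = 0 h 0 min 18 s.
Timecode: 00:00:18:15.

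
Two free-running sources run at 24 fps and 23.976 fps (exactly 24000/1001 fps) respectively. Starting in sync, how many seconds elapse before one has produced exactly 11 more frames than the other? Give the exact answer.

The gap grows by |24000/1001 − 24| = 24/1001 frames per second.
Time for a 11-frame gap: 11 ÷ (24/1001) = 11011/24 s.

11011/24 seconds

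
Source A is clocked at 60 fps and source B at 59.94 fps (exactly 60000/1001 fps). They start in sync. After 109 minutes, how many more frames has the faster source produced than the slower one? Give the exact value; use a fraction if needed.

109 min = 6540 s.
A emits 60 × 6540 = 392400 frames; B emits 60000/1001 × 6540 = 392400000/1001.
Difference = 392400/1001 frames (≈ 392.0080); B is behind A.

392400/1001 frames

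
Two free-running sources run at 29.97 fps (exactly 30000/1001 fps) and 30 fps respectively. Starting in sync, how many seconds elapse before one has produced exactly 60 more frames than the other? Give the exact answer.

The gap grows by |30 − 30000/1001| = 30/1001 frames per second.
Time for a 60-frame gap: 60 ÷ (30/1001) = 2002 s.

2002 seconds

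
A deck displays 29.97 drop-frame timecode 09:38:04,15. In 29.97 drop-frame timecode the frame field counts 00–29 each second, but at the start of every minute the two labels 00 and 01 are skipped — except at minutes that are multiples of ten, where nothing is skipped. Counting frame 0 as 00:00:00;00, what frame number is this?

Complete 10-minute blocks: 57, each 17982 frames → 1024974.
Remaining 8 whole minutes in the current block: 1800 + 7 × 1798 = 14386 frames.
Within the current minute: 4 × 30 + 15 − 2 = 133 (labels ;00/;01 skipped at this minute). Total = 1024974 + 14386 + 133 = 1039493.

1039493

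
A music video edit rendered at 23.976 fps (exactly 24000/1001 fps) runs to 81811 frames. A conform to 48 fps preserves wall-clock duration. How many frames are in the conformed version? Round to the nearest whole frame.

163786 frames

Frames at target rate = 81811 × (48) / (24000/1001) = 81892811/500 ≈ 163785.622.
Nearest whole frame: 163786.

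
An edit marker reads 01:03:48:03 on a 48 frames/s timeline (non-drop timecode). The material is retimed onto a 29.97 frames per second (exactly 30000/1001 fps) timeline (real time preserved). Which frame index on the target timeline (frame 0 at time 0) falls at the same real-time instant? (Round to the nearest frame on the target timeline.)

Source frame index: (1×3600 + 3×60 + 48) × 48 + 3 = 183747.
Real time: 183747 / (48) = 61249/16 s.
Target frame: (61249/16) × (30000/1001) = 114841875/1001 ≈ 114727.148 → 114727.

frame 114727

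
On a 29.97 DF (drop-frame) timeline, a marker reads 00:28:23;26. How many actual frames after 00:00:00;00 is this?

51064

Complete 10-minute blocks: 2, each 17982 frames → 35964.
Remaining 8 whole minutes in the current block: 1800 + 7 × 1798 = 14386 frames.
Within the current minute: 23 × 30 + 26 − 2 = 714 (labels ;00/;01 skipped at this minute). Total = 35964 + 14386 + 714 = 51064.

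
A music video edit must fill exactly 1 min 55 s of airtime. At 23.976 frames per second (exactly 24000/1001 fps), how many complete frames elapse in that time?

2757 frames

1 min 55 s = 115 s.
Frames = 115 × 24000/1001 = 2760000/1001 ≈ 2757.2428.
Complete frames: 2757.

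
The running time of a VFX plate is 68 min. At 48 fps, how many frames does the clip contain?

68 min = 4080 s.
Frames = 4080 × 48 = 195840.

195840 frames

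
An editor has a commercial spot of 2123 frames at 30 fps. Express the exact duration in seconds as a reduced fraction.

2123/30 seconds

Running time = 2123 ÷ (30) = 2123 × 1/30 = 2123/30 s.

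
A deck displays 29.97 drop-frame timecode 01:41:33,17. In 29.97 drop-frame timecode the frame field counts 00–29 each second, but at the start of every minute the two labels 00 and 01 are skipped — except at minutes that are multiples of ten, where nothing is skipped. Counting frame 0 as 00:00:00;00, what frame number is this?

As if non-drop at 30 labels/s: (1 × 3600 + 41 × 60 + 33) × 30 + 17 = 182807.
Minute boundaries passed: 101; those not divisible by 10: 101 − 10 = 91; dropped labels = 2 × 91 = 182.
Actual frame index = 182807 − 182 = 182625.

182625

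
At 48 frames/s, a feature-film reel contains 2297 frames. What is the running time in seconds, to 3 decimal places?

47.854 seconds

Running time = 2297 × 1/48 = 2297/48 s ≈ 47.854 s.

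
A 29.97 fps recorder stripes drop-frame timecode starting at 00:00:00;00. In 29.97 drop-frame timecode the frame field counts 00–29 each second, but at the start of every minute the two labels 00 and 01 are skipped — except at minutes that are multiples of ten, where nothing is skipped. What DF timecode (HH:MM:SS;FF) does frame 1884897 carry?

17:28:12;25

Each 10-minute DF block holds 10 × 60 × 30 − 9 × 2 = 17982 frames. 1884897 ÷ 17982 → 104 full blocks, remainder 14769.
Within the partial block the first minute is 1800 frames and each further minute 1798, so 8 further minute boundaries passed. Total skipped labels = 18 × 104 + 2 × 8 = 1888.
Non-drop label index = 1884897 + 1888 = 1886785; at 30 labels/s that is 17:28:12:25, i.e. DF 17:28:12;25.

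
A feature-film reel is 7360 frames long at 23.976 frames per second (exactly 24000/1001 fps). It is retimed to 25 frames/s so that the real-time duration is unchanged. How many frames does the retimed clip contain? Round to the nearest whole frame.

Frames at target rate = 7360 × (25) / (24000/1001) = 23023/3 ≈ 7674.333.
Nearest whole frame: 7674.

7674 frames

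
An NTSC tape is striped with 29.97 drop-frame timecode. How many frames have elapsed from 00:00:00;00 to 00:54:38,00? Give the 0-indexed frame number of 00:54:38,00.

98242

Complete 10-minute blocks: 5, each 17982 frames → 89910.
Remaining 4 whole minutes in the current block: 1800 + 3 × 1798 = 7194 frames.
Within the current minute: 38 × 30 + 0 − 2 = 1138 (labels ;00/;01 skipped at this minute). Total = 89910 + 7194 + 1138 = 98242.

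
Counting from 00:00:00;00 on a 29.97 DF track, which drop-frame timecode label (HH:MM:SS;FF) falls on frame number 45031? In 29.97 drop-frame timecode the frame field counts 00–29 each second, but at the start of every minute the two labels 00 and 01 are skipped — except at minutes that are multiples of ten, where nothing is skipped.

Ten DF minutes hold 17982 frames, so frame 45031 lies in block 2 (frames 35964–53945) with 9067 frames into that block.
The block's first minute is 1800 frames and the rest 1798 each; 9067 frames reaches minute 5, so 2 × 18 + 5 × 2 = 46 labels have been skipped so far.
Adding those back, label number 45031 + 46 = 45077 at 30 labels/s is 1502 s + 17 f = 0 h 25 min 2 s frame 17, i.e. 00:25:02;17.

00:25:02;17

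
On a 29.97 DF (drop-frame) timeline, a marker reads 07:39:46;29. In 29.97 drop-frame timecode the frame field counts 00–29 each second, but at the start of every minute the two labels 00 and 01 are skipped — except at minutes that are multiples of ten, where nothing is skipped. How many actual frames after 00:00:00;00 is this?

826781

As if non-drop at 30 labels/s: (7 × 3600 + 39 × 60 + 46) × 30 + 29 = 827609.
Minute boundaries passed: 459; those not divisible by 10: 459 − 45 = 414; dropped labels = 2 × 414 = 828.
Actual frame index = 827609 − 828 = 826781.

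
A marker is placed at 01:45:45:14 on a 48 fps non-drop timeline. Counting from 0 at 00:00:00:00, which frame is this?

Total seconds to the label: (1 × 3600 + 45 × 60 + 45) = 6345.
Frame index = 6345 × 48 + 14 = 304574.

frame 304574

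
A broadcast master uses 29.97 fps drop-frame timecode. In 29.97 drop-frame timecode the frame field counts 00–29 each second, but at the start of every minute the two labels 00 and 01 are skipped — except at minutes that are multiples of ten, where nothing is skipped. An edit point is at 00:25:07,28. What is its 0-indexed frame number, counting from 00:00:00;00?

As if non-drop at 30 labels/s: (0 × 3600 + 25 × 60 + 7) × 30 + 28 = 45238.
Minute boundaries passed: 25; those not divisible by 10: 25 − 2 = 23; dropped labels = 2 × 23 = 46.
Actual frame index = 45238 − 46 = 45192.

45192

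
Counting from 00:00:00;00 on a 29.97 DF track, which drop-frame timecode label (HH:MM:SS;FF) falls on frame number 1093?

00:00:36;13

Ten DF minutes hold 17982 frames, so frame 1093 lies in block 0 (frames 0–17981) with 1093 frames into that block.
The block's first minute is 1800 frames and the rest 1798 each; 1093 frames reaches minute 0, so 0 × 18 + 0 × 2 = 0 labels have been skipped so far.
Adding those back, label number 1093 + 0 = 1093 at 30 labels/s is 36 s + 13 f = 0 h 0 min 36 s frame 13, i.e. 00:00:36;13.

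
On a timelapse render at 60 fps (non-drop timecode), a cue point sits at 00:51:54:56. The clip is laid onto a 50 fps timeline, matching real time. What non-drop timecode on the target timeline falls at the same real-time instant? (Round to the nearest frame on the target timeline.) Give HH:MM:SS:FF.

00:51:54:47

Source frame index: (0×3600 + 51×60 + 54) × 60 + 56 = 186896.
Real time: 186896 / (60) = 46724/15 s.
Target frame: (46724/15) × (50) = 467240/3 ≈ 155746.667 → 155747.
At 50 labels/s: frame 155747 → 00:51:54:47.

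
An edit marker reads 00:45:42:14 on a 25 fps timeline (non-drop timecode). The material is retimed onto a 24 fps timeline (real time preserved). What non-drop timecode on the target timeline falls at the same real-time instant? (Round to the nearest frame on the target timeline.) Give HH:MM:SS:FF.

00:45:42:13

Source frame index: (0×3600 + 45×60 + 42) × 25 + 14 = 68564.
Real time: 68564 / (25) = 68564/25 s.
Target frame: (68564/25) × (24) = 1645536/25 ≈ 65821.440 → 65821.
At 24 labels/s: frame 65821 → 00:45:42:13.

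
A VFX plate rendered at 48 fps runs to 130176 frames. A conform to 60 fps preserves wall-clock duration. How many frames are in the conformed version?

Target frames = source frames × (target rate / source rate) = 130176 × (60)/(48) = 130176 × 5/4 = 162720.

162720 frames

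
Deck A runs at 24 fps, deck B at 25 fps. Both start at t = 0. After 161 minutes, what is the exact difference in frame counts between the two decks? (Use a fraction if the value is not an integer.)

161 min = 9660 s.
A emits 24 × 9660 = 231840 frames; B emits 25 × 9660 = 241500.
Difference = 9660 frames; B is ahead of A.

9660 frames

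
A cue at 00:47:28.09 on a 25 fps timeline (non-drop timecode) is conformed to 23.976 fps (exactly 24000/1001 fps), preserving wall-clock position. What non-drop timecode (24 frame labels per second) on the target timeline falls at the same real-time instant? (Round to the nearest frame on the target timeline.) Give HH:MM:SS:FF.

Source frame index: (0×3600 + 47×60 + 28) × 25 + 9 = 71209.
Real time: 71209 / (25) = 71209/25 s.
Target frame: (71209/25) × (24000/1001) = 68360640/1001 ≈ 68292.348 → 68292.
At 24 labels/s: frame 68292 → 00:47:25:12.

00:47:25:12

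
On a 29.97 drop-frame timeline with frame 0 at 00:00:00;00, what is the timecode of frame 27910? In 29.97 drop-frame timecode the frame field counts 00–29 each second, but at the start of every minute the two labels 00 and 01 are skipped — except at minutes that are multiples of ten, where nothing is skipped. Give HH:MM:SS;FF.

Ten DF minutes hold 17982 frames, so frame 27910 lies in block 1 (frames 17982–35963) with 9928 frames into that block.
The block's first minute is 1800 frames and the rest 1798 each; 9928 frames reaches minute 5, so 1 × 18 + 5 × 2 = 28 labels have been skipped so far.
Adding those back, label number 27910 + 28 = 27938 at 30 labels/s is 931 s + 8 f = 0 h 15 min 31 s frame 8, i.e. 00:15:31;08.

00:15:31;08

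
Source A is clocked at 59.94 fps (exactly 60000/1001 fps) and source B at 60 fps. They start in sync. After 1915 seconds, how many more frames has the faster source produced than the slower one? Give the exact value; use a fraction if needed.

114900/1001 frames

A emits 60000/1001 × 1915 = 114900000/1001 frames; B emits 60 × 1915 = 114900.
Difference = 114900/1001 frames (≈ 114.7852); B is ahead of A.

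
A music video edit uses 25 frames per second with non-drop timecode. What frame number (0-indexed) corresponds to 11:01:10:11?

Total seconds to the label: (11 × 3600 + 1 × 60 + 10) = 39670.
Frame index = 39670 × 25 + 11 = 991761.

frame 991761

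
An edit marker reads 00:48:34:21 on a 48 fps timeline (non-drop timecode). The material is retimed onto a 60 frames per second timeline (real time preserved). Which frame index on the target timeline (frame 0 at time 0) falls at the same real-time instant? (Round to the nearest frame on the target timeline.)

frame 174866

Source frame index: (0×3600 + 48×60 + 34) × 48 + 21 = 139893.
Real time: 139893 / (48) = 46631/16 s.
Target frame: (46631/16) × (60) = 699465/4 ≈ 174866.250 → 174866.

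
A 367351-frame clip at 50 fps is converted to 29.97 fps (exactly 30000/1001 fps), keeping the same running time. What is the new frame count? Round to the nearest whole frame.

Frames at target rate = 367351 × (30000/1001) / (50) = 220410600/1001 ≈ 220190.410.
Nearest whole frame: 220190.

220190 frames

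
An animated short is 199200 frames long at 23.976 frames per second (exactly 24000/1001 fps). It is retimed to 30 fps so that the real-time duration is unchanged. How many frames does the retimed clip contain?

249249 frames

Target frames = source frames × (target rate / source rate) = 199200 × (30)/(24000/1001) = 199200 × 1001/800 = 249249.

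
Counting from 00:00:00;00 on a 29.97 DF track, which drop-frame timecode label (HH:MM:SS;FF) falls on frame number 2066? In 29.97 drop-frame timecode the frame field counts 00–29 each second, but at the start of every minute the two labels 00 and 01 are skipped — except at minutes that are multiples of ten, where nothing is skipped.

00:01:08;28

Ten DF minutes hold 17982 frames, so frame 2066 lies in block 0 (frames 0–17981) with 2066 frames into that block.
The block's first minute is 1800 frames and the rest 1798 each; 2066 frames reaches minute 1, so 0 × 18 + 1 × 2 = 2 labels have been skipped so far.
Adding those back, label number 2066 + 2 = 2068 at 30 labels/s is 68 s + 28 f = 0 h 1 min 8 s frame 28, i.e. 00:01:08;28.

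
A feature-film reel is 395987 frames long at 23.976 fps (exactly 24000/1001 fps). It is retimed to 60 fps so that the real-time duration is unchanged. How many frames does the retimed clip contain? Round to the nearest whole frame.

Frames at target rate = 395987 × (60) / (24000/1001) = 396382987/400 ≈ 990957.468.
Nearest whole frame: 990957.

990957 frames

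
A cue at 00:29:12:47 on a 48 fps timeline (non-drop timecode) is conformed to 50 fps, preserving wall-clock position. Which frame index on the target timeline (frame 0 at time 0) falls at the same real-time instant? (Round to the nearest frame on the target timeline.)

frame 87649

Source frame index: (0×3600 + 29×60 + 12) × 48 + 47 = 84143.
Real time: 84143 / (48) = 84143/48 s.
Target frame: (84143/48) × (50) = 2103575/24 ≈ 87648.958 → 87649.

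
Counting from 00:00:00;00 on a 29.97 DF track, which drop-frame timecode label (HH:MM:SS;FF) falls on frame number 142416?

Ten DF minutes hold 17982 frames, so frame 142416 lies in block 7 (frames 125874–143855) with 16542 frames into that block.
The block's first minute is 1800 frames and the rest 1798 each; 16542 frames reaches minute 9, so 7 × 18 + 9 × 2 = 144 labels have been skipped so far.
Adding those back, label number 142416 + 144 = 142560 at 30 labels/s is 4752 s + 0 f = 1 h 19 min 12 s frame 0, i.e. 01:19:12;00.

01:19:12;00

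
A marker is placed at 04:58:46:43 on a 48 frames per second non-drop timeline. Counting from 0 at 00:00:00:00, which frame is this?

Total seconds to the label: (4 × 3600 + 58 × 60 + 46) = 17926.
Frame index = 17926 × 48 + 43 = 860491.

frame 860491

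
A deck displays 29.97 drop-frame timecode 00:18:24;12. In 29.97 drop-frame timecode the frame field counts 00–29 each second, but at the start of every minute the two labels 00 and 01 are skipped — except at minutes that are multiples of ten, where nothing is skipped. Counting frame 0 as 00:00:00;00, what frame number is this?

Complete 10-minute blocks: 1, each 17982 frames → 17982.
Remaining 8 whole minutes in the current block: 1800 + 7 × 1798 = 14386 frames.
Within the current minute: 24 × 30 + 12 − 2 = 730 (labels ;00/;01 skipped at this minute). Total = 17982 + 14386 + 730 = 33098.

33098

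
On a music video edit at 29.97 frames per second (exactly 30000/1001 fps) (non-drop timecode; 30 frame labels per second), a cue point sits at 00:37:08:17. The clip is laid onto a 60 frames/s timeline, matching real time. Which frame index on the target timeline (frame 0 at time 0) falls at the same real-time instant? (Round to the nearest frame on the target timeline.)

frame 133848

Source frame index: (0×3600 + 37×60 + 8) × 30 + 17 = 66857.
Real time: 66857 / (30000/1001) = 66923857/30000 s.
Target frame: (66923857/30000) × (60) = 66923857/500 ≈ 133847.714 → 133848.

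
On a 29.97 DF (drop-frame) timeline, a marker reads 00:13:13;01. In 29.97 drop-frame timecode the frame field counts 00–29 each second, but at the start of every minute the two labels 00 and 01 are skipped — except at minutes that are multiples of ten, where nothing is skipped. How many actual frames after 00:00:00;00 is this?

23767

As if non-drop at 30 labels/s: (0 × 3600 + 13 × 60 + 13) × 30 + 1 = 23791.
Minute boundaries passed: 13; those not divisible by 10: 13 − 1 = 12; dropped labels = 2 × 12 = 24.
Actual frame index = 23791 − 24 = 23767.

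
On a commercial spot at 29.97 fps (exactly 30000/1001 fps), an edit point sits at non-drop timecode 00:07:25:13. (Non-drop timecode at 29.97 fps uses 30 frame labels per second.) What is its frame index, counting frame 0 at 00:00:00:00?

13363

Total seconds to the label: (0 × 3600 + 7 × 60 + 25) = 445.
Frame index = 445 × 30 + 13 = 13363.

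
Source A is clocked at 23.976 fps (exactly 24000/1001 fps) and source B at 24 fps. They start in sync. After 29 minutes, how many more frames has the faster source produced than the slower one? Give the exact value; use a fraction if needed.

29 min = 1740 s.
A emits 24000/1001 × 1740 = 41760000/1001 frames; B emits 24 × 1740 = 41760.
Difference = 41760/1001 frames (≈ 41.7183); B is ahead of A.

41760/1001 frames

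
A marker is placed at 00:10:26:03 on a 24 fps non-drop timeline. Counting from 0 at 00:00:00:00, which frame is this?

Total seconds to the label: (0 × 3600 + 10 × 60 + 26) = 626.
Frame index = 626 × 24 + 3 = 15027.

15027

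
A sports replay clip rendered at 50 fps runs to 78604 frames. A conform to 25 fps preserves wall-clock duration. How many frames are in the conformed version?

39302 frames

Target frames = source frames × (target rate / source rate) = 78604 × (25)/(50) = 78604 × 1/2 = 39302.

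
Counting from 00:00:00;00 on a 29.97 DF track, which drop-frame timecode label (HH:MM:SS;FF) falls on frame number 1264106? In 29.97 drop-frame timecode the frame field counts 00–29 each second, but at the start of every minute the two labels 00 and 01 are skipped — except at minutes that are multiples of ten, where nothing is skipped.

11:42:59;00

Ten DF minutes hold 17982 frames, so frame 1264106 lies in block 70 (frames 1258740–1276721) with 5366 frames into that block.
The block's first minute is 1800 frames and the rest 1798 each; 5366 frames reaches minute 2, so 70 × 18 + 2 × 2 = 1264 labels have been skipped so far.
Adding those back, label number 1264106 + 1264 = 1265370 at 30 labels/s is 42179 s + 0 f = 11 h 42 min 59 s frame 0, i.e. 11:42:59;00.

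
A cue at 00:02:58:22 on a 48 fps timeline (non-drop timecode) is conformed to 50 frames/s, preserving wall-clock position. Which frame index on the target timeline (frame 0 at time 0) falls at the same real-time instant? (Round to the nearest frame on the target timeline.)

Source frame index: (0×3600 + 2×60 + 58) × 48 + 22 = 8566.
Real time: 8566 / (48) = 4283/24 s.
Target frame: (4283/24) × (50) = 107075/12 ≈ 8922.917 → 8923.

frame 8923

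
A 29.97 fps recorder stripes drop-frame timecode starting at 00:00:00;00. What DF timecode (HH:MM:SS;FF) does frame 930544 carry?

Each 10-minute DF block holds 10 × 60 × 30 − 9 × 2 = 17982 frames. 930544 ÷ 17982 → 51 full blocks, remainder 13462.
Within the partial block the first minute is 1800 frames and each further minute 1798, so 7 further minute boundaries passed. Total skipped labels = 18 × 51 + 2 × 7 = 932.
Non-drop label index = 930544 + 932 = 931476; at 30 labels/s that is 08:37:29:06, i.e. DF 08:37:29;06.

08:37:29;06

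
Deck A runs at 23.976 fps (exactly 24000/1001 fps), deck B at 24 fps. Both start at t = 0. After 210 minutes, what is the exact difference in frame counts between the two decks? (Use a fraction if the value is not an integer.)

210 min = 12600 s.
A emits 24000/1001 × 12600 = 43200000/143 frames; B emits 24 × 12600 = 302400.
Difference = 43200/143 frames (≈ 302.0979); B is ahead of A.

43200/143 frames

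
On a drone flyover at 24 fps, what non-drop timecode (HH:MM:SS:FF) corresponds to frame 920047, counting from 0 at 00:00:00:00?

920047 ÷ 24 = 38335 full seconds, remainder 7 frames.
38335 s = 10 h 38 min 55 s.
Timecode: 10:38:55:07.

10:38:55:07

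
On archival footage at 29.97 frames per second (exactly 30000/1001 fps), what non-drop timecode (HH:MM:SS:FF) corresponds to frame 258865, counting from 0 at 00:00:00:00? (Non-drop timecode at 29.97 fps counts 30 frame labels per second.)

258865 ÷ 30 = 8628 full seconds, remainder 25 frames.
8628 s = 2 h 23 min 48 s.
Timecode: 02:23:48:25.

02:23:48:25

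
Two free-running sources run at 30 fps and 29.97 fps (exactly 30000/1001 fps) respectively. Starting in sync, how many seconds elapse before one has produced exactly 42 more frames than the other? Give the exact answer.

The gap grows by |30000/1001 − 30| = 30/1001 frames per second.
Time for a 42-frame gap: 42 ÷ (30/1001) = 1401.4 s.

1401.4 seconds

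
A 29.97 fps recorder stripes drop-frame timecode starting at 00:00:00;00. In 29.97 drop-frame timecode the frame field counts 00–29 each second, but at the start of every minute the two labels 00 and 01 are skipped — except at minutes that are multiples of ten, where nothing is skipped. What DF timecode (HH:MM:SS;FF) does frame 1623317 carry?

Ten DF minutes hold 17982 frames, so frame 1623317 lies in block 90 (frames 1618380–1636361) with 4937 frames into that block.
The block's first minute is 1800 frames and the rest 1798 each; 4937 frames reaches minute 2, so 90 × 18 + 2 × 2 = 1624 labels have been skipped so far.
Adding those back, label number 1623317 + 1624 = 1624941 at 30 labels/s is 54164 s + 21 f = 15 h 2 min 44 s frame 21, i.e. 15:02:44;21.

15:02:44;21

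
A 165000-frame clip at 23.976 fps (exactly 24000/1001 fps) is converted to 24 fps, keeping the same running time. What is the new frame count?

Target frames = source frames × (target rate / source rate) = 165000 × (24)/(24000/1001) = 165000 × 1001/1000 = 165165.

165165 frames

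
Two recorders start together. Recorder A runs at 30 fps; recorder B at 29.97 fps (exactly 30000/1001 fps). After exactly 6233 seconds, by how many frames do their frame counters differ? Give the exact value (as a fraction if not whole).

A emits 30 × 6233 = 186990 frames; B emits 30000/1001 × 6233 = 186990000/1001.
Difference = 186990/1001 frames (≈ 186.8032); B is behind A.

186990/1001 frames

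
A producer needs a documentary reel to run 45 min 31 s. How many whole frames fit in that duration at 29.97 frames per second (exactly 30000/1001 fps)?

81848 frames

45 min 31 s = 2731 s.
Frames = 2731 × 30000/1001 = 81930000/1001 ≈ 81848.1518.
Complete frames: 81848.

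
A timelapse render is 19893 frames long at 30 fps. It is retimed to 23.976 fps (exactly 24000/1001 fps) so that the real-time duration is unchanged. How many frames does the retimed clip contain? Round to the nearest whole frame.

15899 frames

Frames at target rate = 19893 × (24000/1001) / (30) = 15914400/1001 ≈ 15898.501.
Nearest whole frame: 15899.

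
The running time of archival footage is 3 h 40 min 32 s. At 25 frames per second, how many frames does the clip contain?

330800 frames

3 h 40 min 32 s = 13232 s.
Frames = 13232 × 25 = 330800.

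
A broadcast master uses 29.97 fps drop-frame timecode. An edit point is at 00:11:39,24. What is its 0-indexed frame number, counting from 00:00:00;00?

20974

Complete 10-minute blocks: 1, each 17982 frames → 17982.
Remaining 1 whole minute in the current block: 1800 + 0 × 1798 = 1800 frames.
Within the current minute: 39 × 30 + 24 − 2 = 1192 (labels ;00/;01 skipped at this minute). Total = 17982 + 1800 + 1192 = 20974.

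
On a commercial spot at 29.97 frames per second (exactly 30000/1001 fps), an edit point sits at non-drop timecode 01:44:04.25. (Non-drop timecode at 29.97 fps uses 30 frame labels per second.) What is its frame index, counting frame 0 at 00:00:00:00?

frame 187345

Total seconds to the label: (1 × 3600 + 44 × 60 + 4) = 6244.
Frame index = 6244 × 30 + 25 = 187345.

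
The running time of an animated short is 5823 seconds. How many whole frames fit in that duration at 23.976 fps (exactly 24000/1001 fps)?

Frames = 5823 × 24000/1001 = 139752000/1001 ≈ 139612.3876.
Complete frames: 139612.

139612 frames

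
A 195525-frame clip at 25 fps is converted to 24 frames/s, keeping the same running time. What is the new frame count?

187704 frames

Target frames = source frames × (target rate / source rate) = 195525 × (24)/(25) = 195525 × 24/25 = 187704.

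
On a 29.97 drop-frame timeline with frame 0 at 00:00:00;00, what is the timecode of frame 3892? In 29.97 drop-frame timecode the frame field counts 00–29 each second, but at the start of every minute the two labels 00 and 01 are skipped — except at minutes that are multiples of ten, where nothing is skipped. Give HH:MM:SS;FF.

00:02:09;26

Ten DF minutes hold 17982 frames, so frame 3892 lies in block 0 (frames 0–17981) with 3892 frames into that block.
The block's first minute is 1800 frames and the rest 1798 each; 3892 frames reaches minute 2, so 0 × 18 + 2 × 2 = 4 labels have been skipped so far.
Adding those back, label number 3892 + 4 = 3896 at 30 labels/s is 129 s + 26 f = 0 h 2 min 9 s frame 26, i.e. 00:02:09;26.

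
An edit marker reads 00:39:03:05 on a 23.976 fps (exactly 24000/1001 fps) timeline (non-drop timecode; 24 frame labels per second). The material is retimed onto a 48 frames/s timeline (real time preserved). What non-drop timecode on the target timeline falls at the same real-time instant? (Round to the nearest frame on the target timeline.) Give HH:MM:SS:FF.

00:39:05:26

Source frame index: (0×3600 + 39×60 + 3) × 24 + 5 = 56237.
Real time: 56237 / (24000/1001) = 56293237/24000 s.
Target frame: (56293237/24000) × (48) = 56293237/500 ≈ 112586.474 → 112586.
At 48 labels/s: frame 112586 → 00:39:05:26.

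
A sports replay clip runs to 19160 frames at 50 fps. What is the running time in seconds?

Running time = 19160 / (50) = 383.2 s.

383.2 seconds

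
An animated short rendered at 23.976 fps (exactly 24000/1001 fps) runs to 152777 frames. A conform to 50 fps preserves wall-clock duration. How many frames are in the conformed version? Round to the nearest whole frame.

Frames at target rate = 152777 × (50) / (24000/1001) = 152929777/480 ≈ 318603.702.
Nearest whole frame: 318604.

318604 frames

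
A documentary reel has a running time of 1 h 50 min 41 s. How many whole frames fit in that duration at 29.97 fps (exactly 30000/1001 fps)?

1 h 50 min 41 s = 6641 s.
Frames = 6641 × 30000/1001 = 199230000/1001 ≈ 199030.9690.
Complete frames: 199030.

199030 frames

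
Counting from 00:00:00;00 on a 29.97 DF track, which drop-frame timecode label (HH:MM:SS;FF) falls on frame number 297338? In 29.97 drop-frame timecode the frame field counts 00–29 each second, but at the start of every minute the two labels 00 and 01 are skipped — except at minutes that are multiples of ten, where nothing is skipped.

Each 10-minute DF block holds 10 × 60 × 30 − 9 × 2 = 17982 frames. 297338 ÷ 17982 → 16 full blocks, remainder 9626.
Within the partial block the first minute is 1800 frames and each further minute 1798, so 5 further minute boundaries passed. Total skipped labels = 18 × 16 + 2 × 5 = 298.
Non-drop label index = 297338 + 298 = 297636; at 30 labels/s that is 02:45:21:06, i.e. DF 02:45:21;06.

02:45:21;06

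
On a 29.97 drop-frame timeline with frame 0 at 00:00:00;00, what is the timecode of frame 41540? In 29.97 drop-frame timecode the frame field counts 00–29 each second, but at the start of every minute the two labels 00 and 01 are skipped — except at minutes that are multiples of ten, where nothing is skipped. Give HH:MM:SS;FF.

00:23:06;02

Ten DF minutes hold 17982 frames, so frame 41540 lies in block 2 (frames 35964–53945) with 5576 frames into that block.
The block's first minute is 1800 frames and the rest 1798 each; 5576 frames reaches minute 3, so 2 × 18 + 3 × 2 = 42 labels have been skipped so far.
Adding those back, label number 41540 + 42 = 41582 at 30 labels/s is 1386 s + 2 f = 0 h 23 min 6 s frame 2, i.e. 00:23:06;02.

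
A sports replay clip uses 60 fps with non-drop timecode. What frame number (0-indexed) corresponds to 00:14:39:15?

Total seconds to the label: (0 × 3600 + 14 × 60 + 39) = 879.
Frame index = 879 × 60 + 15 = 52755.

frame 52755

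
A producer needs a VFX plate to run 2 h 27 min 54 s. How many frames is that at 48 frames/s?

425952 frames

2 h 27 min 54 s = 8874 s.
Frames = 8874 × 48 = 425952.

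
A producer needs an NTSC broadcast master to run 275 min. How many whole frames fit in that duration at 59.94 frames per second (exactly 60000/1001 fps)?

989010 frames

275 min = 16500 s.
Frames = 16500 × 60000/1001 = 90000000/91 ≈ 989010.9890.
Complete frames: 989010.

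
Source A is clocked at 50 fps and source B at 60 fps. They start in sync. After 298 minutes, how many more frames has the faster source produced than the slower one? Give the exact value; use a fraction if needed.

298 min = 17880 s.
A emits 50 × 17880 = 894000 frames; B emits 60 × 17880 = 1072800.
Difference = 178800 frames; B is ahead of A.

178800 frames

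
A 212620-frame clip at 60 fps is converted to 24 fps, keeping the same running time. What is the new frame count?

Target frames = source frames × (target rate / source rate) = 212620 × (24)/(60) = 212620 × 2/5 = 85048.

85048 frames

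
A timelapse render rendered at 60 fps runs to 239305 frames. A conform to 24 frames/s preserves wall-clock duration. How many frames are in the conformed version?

95722 frames

Target frames = source frames × (target rate / source rate) = 239305 × (24)/(60) = 239305 × 2/5 = 95722.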